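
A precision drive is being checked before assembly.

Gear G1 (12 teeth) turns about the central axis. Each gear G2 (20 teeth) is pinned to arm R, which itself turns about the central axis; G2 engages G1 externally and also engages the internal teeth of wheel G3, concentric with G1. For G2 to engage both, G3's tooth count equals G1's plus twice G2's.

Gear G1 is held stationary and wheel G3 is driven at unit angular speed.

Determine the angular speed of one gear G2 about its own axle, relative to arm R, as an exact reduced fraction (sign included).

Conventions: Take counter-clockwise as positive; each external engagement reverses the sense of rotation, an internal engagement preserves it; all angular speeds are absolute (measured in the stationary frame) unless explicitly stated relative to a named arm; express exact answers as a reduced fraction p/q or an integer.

39/80

planetary set (12T centre, 20T on arm, 52T internal) — Willis relation
ring teeth: 12 + 2·20 = 52
12(ω_sun−ω_arm) = −52(ω_ring−ω_arm),  ω_sun = 0, ω_ring = 1
12(0−ω_arm) = −52(1−ω_arm)  ⇒  64·ω_arm = 52  ⇒  ω_arm = 13/16
sun–planet mesh: 12·(0−13/16) = −20·(ω_p−ω_arm)  ⇒  ω_p−ω_arm = 39/80
exact speed ratio = 39/80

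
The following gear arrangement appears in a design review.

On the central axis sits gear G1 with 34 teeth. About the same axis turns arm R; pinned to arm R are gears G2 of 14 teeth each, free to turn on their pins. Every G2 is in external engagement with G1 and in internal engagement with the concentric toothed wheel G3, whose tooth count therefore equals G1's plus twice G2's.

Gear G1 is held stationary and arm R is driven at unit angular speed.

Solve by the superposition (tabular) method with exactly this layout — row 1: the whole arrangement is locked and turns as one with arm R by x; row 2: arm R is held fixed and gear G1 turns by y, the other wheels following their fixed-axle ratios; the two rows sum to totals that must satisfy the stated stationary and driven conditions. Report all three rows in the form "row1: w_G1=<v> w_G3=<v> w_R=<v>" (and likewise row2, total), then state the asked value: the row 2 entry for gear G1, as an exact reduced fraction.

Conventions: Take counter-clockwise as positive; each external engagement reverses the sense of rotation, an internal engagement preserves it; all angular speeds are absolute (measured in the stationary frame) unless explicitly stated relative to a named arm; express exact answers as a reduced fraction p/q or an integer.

recognized (axles ride arm R): planetary set, 34/14/62 teeth
superposition row 1 [locked train]: every member turns x
row 2 (arm held, sun turns y): ω_ring = −(34/62)·y, ω_arm = 0
boundary: total ω_sun = x + y = 0 and total ω_arm = x = 1  ⇒  y = -1, x = 1
row 2 ring = −(34/62)·(-1) = 17/31
totals (row 1 + row 2): sun 1 + (-1) = 0, ring 1 + 17/31 = 48/31, arm 1 + 0 = 1
asked cell (row2, sun) = -1

row1: w_G1=1 w_G3=1 w_R=1
row2: w_G1=-1 w_G3=17/31 w_R=0
total: w_G1=0 w_G3=48/31 w_R=1
asked value: -1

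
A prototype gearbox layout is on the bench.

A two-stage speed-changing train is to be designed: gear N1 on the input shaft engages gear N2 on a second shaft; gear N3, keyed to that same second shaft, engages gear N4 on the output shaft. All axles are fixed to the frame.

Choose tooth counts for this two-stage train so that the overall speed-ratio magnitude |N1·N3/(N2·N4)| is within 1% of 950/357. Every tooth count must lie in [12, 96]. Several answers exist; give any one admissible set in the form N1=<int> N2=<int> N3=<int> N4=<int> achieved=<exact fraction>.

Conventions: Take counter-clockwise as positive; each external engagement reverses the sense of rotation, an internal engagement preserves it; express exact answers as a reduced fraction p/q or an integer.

class = fixed-axis compound train [2-stage, 950/357 wanted]
target = 950/357 in lowest terms: an exact hit needs N1·N3 = k·950 and N2·N4 = k·357 for one integer k, every count in [12, 96]; additionally prefer no 1:1 stage (N1 ≠ N2, N3 ≠ N4)
k = 1: N1·N3 = 950 = 19·50, N2·N4 = 357 = 17·21
achieved = 19·50/(17·21) = 950/357; |achieved − target| = 0 ≤ 19/714 ✓

N1=19 N2=17 N3=50 N4=21 achieved=950/357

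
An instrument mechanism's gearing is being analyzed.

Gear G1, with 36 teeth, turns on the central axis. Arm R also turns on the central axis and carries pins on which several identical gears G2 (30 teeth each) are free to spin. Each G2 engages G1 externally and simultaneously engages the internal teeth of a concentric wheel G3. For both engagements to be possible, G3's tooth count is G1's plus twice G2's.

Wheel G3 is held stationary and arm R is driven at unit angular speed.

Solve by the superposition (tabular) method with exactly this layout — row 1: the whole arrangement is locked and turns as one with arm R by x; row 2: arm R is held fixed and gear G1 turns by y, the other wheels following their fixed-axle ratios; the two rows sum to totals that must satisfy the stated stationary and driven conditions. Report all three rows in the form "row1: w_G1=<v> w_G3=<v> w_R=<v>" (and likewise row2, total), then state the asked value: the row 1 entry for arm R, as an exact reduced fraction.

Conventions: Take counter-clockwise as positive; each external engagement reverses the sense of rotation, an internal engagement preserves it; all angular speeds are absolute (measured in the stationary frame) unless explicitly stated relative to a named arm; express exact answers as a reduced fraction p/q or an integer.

row1: w_G1=1 w_G3=1 w_R=1
row2: w_G1=8/3 w_G3=-1 w_R=0
total: w_G1=11/3 w_G3=0 w_R=1
asked value: 1

recognized (axles ride arm R): planetary set, 36/30/96 teeth
superposition row 1 [locked train]: every member turns x
row 2 (arm held, sun turns y): ω_ring = −(36/96)·y, ω_arm = 0
boundary: total ω_ring = x − (36/96)·y = 0 and total ω_arm = x = 1  ⇒  y = 8/3, x = 1
row 2 ring = −(36/96)·8/3 = -1
totals (row 1 + row 2): sun 1 + 8/3 = 11/3, ring 1 + (-1) = 0, arm 1 + 0 = 1
asked cell (row1, arm) = 1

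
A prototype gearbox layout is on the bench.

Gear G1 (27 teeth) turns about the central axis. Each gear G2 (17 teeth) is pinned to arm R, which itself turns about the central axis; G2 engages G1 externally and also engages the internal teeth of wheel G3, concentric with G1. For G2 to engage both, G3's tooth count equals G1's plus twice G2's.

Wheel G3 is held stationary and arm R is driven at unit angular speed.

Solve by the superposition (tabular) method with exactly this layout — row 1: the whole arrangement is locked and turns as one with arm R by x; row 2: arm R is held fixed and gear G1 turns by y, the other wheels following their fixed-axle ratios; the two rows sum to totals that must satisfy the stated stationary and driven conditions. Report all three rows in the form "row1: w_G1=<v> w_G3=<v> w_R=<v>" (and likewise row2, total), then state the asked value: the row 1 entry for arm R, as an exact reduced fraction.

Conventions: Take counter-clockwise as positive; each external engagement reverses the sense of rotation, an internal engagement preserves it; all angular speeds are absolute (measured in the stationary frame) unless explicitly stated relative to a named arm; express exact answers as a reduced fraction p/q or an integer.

row1: w_G1=1 w_G3=1 w_R=1
row2: w_G1=61/27 w_G3=-1 w_R=0
total: w_G1=88/27 w_G3=0 w_R=1
asked value: 1

topology: planetary set — G1 27T / G2 17T / G3 61T, arm = carrier (Willis)
row 1 — lock + rotate with arm: ω_sun = ω_ring = ω_arm = x
row 2 (arm held, sun turns y): ω_ring = −(27/61)·y, ω_arm = 0
boundary: total ω_ring = x − (27/61)·y = 0 and total ω_arm = x = 1  ⇒  y = 61/27, x = 1
row 2 ring = −(27/61)·61/27 = -1
totals (row 1 + row 2): sun 1 + 61/27 = 88/27, ring 1 + (-1) = 0, arm 1 + 0 = 1
asked cell (row1, arm) = 1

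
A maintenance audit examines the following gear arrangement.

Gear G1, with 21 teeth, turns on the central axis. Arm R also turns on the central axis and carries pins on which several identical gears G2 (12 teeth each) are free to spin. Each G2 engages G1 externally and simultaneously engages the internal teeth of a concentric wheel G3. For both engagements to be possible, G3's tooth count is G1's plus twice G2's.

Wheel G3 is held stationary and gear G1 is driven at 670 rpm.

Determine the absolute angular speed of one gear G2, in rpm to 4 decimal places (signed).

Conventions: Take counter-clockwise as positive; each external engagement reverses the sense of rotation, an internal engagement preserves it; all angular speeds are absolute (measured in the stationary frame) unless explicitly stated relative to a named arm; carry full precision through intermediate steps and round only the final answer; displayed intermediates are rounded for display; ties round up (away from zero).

-586.2500 rpm

planetary set (21T centre, 12T on arm, 45T internal) — Willis relation
normalise by the input: solve with ω_sun = 1, then scale by 670 rpm
ring teeth: 21 + 2·12 = 45
21(ω_sun−ω_arm) = −45(ω_ring−ω_arm),  ω_ring = 0, ω_sun = 1
21(1−ω_arm) = −45(0−ω_arm)  ⇒  66·ω_arm = 21  ⇒  ω_arm = 7/22
sun–planet mesh: 21·(1−7/22) = −12·(ω_p−ω_arm)  ⇒  ω_p−ω_arm = -105/88
ω_p = 7/22 − 105/88 = -7/8
scale: ω_p = -7/8 × 670 rpm = -586.2500 rpm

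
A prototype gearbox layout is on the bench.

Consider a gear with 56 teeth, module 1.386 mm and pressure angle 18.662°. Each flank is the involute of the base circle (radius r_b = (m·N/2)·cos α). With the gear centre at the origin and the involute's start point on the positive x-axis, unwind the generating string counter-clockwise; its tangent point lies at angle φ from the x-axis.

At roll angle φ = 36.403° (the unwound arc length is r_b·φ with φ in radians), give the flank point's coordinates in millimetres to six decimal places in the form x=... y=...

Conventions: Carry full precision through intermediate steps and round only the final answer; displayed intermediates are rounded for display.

x=43.456320 y=3.018240

topology: single-mesh involute geometry — m = 1.386, N = 56
pitch radius r_p = m·N/2 = 1.386·56/2 = 38.808000
base radius r_b = r_p·cos α = 38.808000·cos 18.662° = 36.767580
roll angle φ = 36.403° = 0.63535221 rad
x = r_b·(cos φ + φ·sin φ) = 43.456320
y = r_b·(sin φ − φ·cos φ) = 3.018240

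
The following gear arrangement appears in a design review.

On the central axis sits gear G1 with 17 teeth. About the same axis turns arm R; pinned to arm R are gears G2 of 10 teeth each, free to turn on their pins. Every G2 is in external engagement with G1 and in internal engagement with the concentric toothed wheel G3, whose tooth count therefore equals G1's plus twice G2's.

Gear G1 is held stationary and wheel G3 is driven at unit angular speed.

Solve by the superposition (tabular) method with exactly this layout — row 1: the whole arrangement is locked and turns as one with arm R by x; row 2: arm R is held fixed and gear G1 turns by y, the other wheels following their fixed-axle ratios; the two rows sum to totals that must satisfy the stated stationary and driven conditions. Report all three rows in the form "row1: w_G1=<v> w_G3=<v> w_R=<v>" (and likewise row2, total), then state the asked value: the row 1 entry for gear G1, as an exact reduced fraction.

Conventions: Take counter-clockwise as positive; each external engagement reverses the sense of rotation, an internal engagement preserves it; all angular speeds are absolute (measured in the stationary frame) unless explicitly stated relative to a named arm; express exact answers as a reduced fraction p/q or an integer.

planetary set (17T centre, 10T on arm, 37T internal) — Willis relation
row 1 (train locked, turned with arm): all members turn x
superposition row 2 [arm held]: sun y, ring −(17/37)·y, arm 0
boundary: total ω_sun = x + y = 0 and total ω_ring = x − (17/37)·y = 1  ⇒  y = -37/54, x = 37/54
row 2 ring = −(17/37)·(-37/54) = 17/54
totals (row 1 + row 2): sun 37/54 + (-37/54) = 0, ring 37/54 + 17/54 = 1, arm 37/54 + 0 = 37/54
asked cell (row1, sun) = 37/54

row1: w_G1=37/54 w_G3=37/54 w_R=37/54
row2: w_G1=-37/54 w_G3=17/54 w_R=0
total: w_G1=0 w_G3=1 w_R=37/54
asked value: 37/54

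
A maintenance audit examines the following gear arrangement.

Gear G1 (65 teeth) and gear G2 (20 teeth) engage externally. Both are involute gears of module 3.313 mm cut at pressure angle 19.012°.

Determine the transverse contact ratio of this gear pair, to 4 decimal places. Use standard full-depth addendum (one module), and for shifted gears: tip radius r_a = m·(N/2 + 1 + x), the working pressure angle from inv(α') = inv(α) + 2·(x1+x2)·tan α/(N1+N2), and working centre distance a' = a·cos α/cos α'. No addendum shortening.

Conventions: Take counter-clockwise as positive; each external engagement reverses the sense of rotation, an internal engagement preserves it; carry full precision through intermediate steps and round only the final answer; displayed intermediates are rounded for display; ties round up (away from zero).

single-mesh involute tooth geometry (65T engaging 20T at module 3.313)
base radii: r_b1 = 101.799005, r_b2 = 31.322771
tip radii: r_a1 = 110.985500, r_a2 = 36.443000
no profile shift: α' = α, a' = a
action lengths: √(r_a1²−r_b1²) = 44.212485, √(r_a2²−r_b2²) = 18.627299
base pitch p_b = π·m·cos α = 9.840339
CR = (44.212485 + 18.627299 − 140.802500·sin 19.01200°)/9.840339 = 1.724645
contact ratio ≈ 1.7246

1.7246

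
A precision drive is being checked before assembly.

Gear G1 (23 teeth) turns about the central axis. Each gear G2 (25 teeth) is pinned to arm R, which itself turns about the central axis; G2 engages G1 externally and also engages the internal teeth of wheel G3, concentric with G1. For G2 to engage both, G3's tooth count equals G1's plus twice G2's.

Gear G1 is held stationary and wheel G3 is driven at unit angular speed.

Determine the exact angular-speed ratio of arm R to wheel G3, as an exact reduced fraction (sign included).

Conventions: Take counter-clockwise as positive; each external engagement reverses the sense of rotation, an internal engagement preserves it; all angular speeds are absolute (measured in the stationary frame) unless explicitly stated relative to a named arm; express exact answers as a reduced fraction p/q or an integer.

73/96

class = planetary set [G3 = 23+2·25 = 73; Willis about the carrier]
ring teeth: 23 + 2·25 = 73
23(ω_sun−ω_arm) = −73(ω_ring−ω_arm),  ω_sun = 0, ω_ring = 1
23(0−ω_arm) = −73(1−ω_arm)  ⇒  96·ω_arm = 73  ⇒  ω_arm = 73/96
ω_out/ω_in = 73/96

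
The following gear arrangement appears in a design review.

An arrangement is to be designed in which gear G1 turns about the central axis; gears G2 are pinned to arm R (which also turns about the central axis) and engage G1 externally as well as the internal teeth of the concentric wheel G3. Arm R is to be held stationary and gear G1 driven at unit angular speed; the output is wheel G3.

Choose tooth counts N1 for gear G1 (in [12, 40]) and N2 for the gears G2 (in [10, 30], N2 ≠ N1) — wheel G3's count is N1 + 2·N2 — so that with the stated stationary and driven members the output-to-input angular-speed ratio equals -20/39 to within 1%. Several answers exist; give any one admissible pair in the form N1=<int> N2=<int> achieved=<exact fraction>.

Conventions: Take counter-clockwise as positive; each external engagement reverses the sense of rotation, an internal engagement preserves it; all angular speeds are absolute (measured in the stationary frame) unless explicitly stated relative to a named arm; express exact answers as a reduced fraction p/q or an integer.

N1=40 N2=19 achieved=-20/39

design class (target -20/39): planetary set
Willis with ω_arm = 0: ω_ring/ω_sun = −N1/N3; set equal to -20/39  ⇒  N3/N1 = −1/(-20/39) = 39/20
N3 = N1 + 2·N2  ⇒  N2/N1 = (N3/N1 − 1)/2 = (39/20 − 1)/2 = 19/40
smallest multiple with N1 ≥ 12 and N2 ≥ 10: k = 1  ⇒  N1 = 1·40 = 40, N2 = 1·19 = 19 (N1 ≤ 40, N2 ≤ 30, N2 ≠ N1 ✓), N3 = 40 + 2·19 = 78
check: −N1/N3 with N1 = 40, N3 = 78 gives -20/39; |achieved − target| = 0 ≤ 1/195 ✓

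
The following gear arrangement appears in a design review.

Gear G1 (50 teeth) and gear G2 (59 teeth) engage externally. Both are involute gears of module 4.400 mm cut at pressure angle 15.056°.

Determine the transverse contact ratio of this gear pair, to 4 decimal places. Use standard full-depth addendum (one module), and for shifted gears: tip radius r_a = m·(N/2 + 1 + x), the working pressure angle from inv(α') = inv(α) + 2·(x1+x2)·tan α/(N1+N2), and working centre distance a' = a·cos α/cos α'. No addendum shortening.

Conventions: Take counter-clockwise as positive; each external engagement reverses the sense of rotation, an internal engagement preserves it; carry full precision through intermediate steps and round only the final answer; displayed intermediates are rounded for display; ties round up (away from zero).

2.1068

single-mesh involute tooth geometry (50T engaging 59T at module 4.400)
base radii: r_b1 = 106.223964, r_b2 = 125.344277
tip radii: r_a1 = 114.400000, r_a2 = 134.200000
no profile shift: α' = α, a' = a
action lengths: √(r_a1²−r_b1²) = 42.471514, √(r_a2²−r_b2²) = 47.942175
base pitch p_b = π·m·cos α = 13.348497
CR = (42.471514 + 47.942175 − 239.800000·sin 15.05600°)/13.348497 = 2.106793
contact ratio ≈ 2.1068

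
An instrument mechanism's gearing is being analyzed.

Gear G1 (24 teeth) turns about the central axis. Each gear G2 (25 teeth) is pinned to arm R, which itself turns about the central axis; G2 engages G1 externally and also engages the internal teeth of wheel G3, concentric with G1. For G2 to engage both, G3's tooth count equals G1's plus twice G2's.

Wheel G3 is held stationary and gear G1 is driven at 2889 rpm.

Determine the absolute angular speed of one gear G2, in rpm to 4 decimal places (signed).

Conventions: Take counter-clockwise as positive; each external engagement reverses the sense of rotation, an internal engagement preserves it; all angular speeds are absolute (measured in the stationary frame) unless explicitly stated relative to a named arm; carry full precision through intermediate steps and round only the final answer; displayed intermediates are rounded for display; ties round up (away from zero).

-1386.7200 rpm

planetary set (24T centre, 25T on arm, 74T internal) — Willis relation
normalise by the input: solve with ω_sun = 1, then scale by 2889 rpm
ring teeth: 24 + 2·25 = 74
24(ω_sun−ω_arm) = −74(ω_ring−ω_arm),  ω_ring = 0, ω_sun = 1
24(1−ω_arm) = −74(0−ω_arm)  ⇒  98·ω_arm = 24  ⇒  ω_arm = 12/49
sun–planet mesh: 24·(1−12/49) = −25·(ω_p−ω_arm)  ⇒  ω_p−ω_arm = -888/1225
ω_p = 12/49 − 888/1225 = -12/25
scale: ω_p = -12/25 × 2889 rpm = -1386.7200 rpm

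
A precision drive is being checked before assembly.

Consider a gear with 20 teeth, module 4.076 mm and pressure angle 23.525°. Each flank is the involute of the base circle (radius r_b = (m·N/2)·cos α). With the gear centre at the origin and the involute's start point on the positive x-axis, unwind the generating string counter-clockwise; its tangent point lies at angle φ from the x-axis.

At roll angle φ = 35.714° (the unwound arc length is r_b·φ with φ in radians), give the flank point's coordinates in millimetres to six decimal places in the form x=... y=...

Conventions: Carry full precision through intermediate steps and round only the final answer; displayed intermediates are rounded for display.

class = single-mesh tooth geometry [base-circle involute, m = 4.076, 20T]
pitch radius r_p = m·N/2 = 4.076·20/2 = 40.760000
base radius r_b = r_p·cos α = 40.760000·cos 23.525° = 37.372273
roll angle φ = 35.714° = 0.62332689 rad
x = r_b·(cos φ + φ·sin φ) = 43.942376
y = r_b·(sin φ − φ·cos φ) = 2.901397

x=43.942376 y=2.901397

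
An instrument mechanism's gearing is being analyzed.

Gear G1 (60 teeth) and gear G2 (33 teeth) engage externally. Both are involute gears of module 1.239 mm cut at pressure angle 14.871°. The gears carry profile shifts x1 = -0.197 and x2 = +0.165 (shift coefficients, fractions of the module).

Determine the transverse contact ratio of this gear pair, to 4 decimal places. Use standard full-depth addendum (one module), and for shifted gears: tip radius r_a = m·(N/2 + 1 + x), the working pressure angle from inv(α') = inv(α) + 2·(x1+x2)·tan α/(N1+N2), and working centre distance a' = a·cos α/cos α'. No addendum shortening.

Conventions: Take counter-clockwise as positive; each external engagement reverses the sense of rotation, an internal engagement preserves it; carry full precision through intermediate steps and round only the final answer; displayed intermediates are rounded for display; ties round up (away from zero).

2.0378

class = single-mesh tooth geometry [involute pair 60T × 33T, m = 1.239]
base radii: r_b1 = 35.925032, r_b2 = 19.758767
tip radii: r_a1 = 38.164917, r_a2 = 21.886935
inv(α') = inv(14.871°) + 2·(-0.197+0.165)·tan α/(60+33) = 0.00580687  ⇒  α' = 14.72093°
a' = a·cos α / cos α' = 57.6135·cos 14.871°/cos 14.72093° = 57.573656
action lengths: √(r_a1²−r_b1²) = 12.882274, √(r_a2²−r_b2²) = 9.414299
base pitch p_b = π·m·cos α = 3.762061
CR = (12.882274 + 9.414299 − 57.573656·sin 14.72093°)/3.762061 = 2.037834
contact ratio ≈ 2.0378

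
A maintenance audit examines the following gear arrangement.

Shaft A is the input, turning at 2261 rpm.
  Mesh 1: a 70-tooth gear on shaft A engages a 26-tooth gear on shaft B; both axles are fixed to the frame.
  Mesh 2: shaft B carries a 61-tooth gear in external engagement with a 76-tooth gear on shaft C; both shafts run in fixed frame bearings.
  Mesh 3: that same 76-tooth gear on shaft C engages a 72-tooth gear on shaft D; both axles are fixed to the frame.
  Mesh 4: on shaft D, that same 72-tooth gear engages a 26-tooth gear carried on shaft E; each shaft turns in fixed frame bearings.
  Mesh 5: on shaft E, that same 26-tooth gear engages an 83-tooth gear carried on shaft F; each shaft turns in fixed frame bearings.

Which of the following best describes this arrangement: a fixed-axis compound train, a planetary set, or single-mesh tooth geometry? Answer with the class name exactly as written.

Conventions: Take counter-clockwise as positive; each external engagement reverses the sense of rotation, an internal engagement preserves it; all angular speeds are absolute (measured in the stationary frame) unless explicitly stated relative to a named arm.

topology: fixed-axis compound train — 5 meshes, A→F
classification: fixed-axis compound train

fixed-axis compound train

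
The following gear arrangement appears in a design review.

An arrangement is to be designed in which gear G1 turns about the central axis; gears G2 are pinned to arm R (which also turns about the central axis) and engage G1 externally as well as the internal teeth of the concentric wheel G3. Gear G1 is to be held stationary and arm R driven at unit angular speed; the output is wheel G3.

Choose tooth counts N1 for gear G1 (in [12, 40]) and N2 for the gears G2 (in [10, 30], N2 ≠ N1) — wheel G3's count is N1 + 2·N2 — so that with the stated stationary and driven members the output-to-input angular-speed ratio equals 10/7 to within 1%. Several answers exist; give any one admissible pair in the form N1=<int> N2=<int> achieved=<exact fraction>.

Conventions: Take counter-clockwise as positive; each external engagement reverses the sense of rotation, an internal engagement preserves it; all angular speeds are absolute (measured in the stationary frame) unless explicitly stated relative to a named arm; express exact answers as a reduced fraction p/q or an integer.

topology: planetary set — design target 10/7, arm = carrier (Willis)
Willis with ω_sun = 0: ω_ring/ω_arm = (N1+N3)/N3; set equal to 10/7  ⇒  N3/N1 = 1/(10/7 − 1) = 7/3
N3 = N1 + 2·N2  ⇒  N2/N1 = (N3/N1 − 1)/2 = (7/3 − 1)/2 = 2/3
smallest multiple with N1 ≥ 12 and N2 ≥ 10: k = 5  ⇒  N1 = 5·3 = 15, N2 = 5·2 = 10 (N1 ≤ 40, N2 ≤ 30, N2 ≠ N1 ✓), N3 = 15 + 2·10 = 35
check: (N1+N3)/N3 with N1 = 15, N3 = 35 gives 10/7; |achieved − target| = 0 ≤ 1/70 ✓

N1=15 N2=10 achieved=10/7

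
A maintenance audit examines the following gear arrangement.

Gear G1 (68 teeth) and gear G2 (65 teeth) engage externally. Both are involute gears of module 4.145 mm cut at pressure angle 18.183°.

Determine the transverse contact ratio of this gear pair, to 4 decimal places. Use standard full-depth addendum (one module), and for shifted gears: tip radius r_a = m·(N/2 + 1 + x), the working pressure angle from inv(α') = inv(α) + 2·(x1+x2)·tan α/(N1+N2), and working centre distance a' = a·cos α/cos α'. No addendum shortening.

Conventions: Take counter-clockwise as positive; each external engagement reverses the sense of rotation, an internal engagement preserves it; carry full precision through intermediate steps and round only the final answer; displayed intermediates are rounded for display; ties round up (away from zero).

topology: single-mesh involute geometry — m = 4.145, 68T/65T pair
base radii: r_b1 = 133.892616, r_b2 = 127.985588
tip radii: r_a1 = 145.075000, r_a2 = 138.857500
no profile shift: α' = α, a' = a
action lengths: √(r_a1²−r_b1²) = 55.852691, √(r_a2²−r_b2²) = 53.861809
base pitch p_b = π·m·cos α = 12.371649
CR = (55.852691 + 53.861809 − 275.642500·sin 18.18300°)/12.371649 = 1.915623
contact ratio ≈ 1.9156

1.9156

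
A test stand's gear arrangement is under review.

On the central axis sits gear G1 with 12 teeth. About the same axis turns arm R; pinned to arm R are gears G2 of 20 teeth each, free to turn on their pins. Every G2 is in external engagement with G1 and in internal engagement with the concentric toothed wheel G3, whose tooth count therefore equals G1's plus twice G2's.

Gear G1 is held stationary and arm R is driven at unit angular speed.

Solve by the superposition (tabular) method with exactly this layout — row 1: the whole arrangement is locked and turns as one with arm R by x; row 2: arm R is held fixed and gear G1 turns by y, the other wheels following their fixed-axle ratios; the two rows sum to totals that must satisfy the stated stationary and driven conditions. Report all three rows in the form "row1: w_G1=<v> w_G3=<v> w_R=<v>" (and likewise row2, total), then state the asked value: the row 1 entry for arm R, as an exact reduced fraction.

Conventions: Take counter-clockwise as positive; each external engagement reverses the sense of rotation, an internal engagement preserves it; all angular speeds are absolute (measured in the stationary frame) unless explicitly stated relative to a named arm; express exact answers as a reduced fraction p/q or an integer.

planetary set (12T centre, 20T on arm, 52T internal) — Willis relation
superposition row 1 [locked train]: every member turns x
row 2 (arm held, sun turns y): ω_ring = −(12/52)·y, ω_arm = 0
boundary: total ω_sun = x + y = 0 and total ω_arm = x = 1  ⇒  y = -1, x = 1
row 2 ring = −(12/52)·(-1) = 3/13
totals (row 1 + row 2): sun 1 + (-1) = 0, ring 1 + 3/13 = 16/13, arm 1 + 0 = 1
asked cell (row1, arm) = 1

row1: w_G1=1 w_G3=1 w_R=1
row2: w_G1=-1 w_G3=3/13 w_R=0
total: w_G1=0 w_G3=16/13 w_R=1
asked value: 1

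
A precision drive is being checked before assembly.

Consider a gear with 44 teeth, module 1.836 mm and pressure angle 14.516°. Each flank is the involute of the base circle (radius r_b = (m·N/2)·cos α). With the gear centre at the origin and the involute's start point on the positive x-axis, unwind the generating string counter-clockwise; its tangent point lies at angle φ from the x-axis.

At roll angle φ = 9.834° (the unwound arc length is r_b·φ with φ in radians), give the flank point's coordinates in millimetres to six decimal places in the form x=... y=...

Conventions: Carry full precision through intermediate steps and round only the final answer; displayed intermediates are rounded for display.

x=39.674317 y=0.065709

recognized (one wheel, involute flank): single-mesh tooth geometry, m = 1.836, N = 44
pitch radius r_p = m·N/2 = 1.836·44/2 = 40.392000
base radius r_b = r_p·cos α = 40.392000·cos 14.516° = 39.102594
roll angle φ = 9.834° = 0.17163568 rad
x = r_b·(cos φ + φ·sin φ) = 39.674317
y = r_b·(sin φ − φ·cos φ) = 0.065709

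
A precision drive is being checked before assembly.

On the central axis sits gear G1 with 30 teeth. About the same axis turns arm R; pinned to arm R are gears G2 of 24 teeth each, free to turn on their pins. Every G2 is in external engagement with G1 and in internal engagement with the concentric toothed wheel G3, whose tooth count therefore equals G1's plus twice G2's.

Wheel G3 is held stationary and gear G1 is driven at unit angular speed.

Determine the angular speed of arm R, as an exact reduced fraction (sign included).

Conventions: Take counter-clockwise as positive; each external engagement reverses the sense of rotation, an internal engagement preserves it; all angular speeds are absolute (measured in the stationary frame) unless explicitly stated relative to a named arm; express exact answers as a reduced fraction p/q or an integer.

topology: planetary set — G1 30T / G2 24T / G3 78T, arm = carrier (Willis)
ring teeth: 30 + 2·24 = 78
30(ω_sun−ω_arm) = −78(ω_ring−ω_arm),  ω_ring = 0, ω_sun = 1
30(1−ω_arm) = −78(0−ω_arm)  ⇒  108·ω_arm = 30  ⇒  ω_arm = 5/18
exact speed ratio = 5/18

5/18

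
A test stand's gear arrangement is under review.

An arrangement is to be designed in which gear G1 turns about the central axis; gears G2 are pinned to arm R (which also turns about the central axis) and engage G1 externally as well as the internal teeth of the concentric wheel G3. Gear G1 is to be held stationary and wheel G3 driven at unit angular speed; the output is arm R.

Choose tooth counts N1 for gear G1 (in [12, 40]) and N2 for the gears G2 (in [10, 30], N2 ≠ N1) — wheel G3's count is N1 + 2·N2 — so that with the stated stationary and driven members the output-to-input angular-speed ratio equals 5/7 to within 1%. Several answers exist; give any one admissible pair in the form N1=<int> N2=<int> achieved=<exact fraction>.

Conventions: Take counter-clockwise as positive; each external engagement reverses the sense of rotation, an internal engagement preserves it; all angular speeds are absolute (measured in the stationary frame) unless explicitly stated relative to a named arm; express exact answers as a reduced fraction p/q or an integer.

class = planetary set [ratio 5/7 wanted; Willis about the carrier]
Willis with ω_sun = 0: ω_arm/ω_ring = N3/(N1+N3); set equal to 5/7  ⇒  N3/N1 = (5/7)/(1 − 5/7) = 5/2
N3 = N1 + 2·N2  ⇒  N2/N1 = (N3/N1 − 1)/2 = (5/2 − 1)/2 = 3/4
smallest multiple with N1 ≥ 12 and N2 ≥ 10: k = 4  ⇒  N1 = 4·4 = 16, N2 = 4·3 = 12 (N1 ≤ 40, N2 ≤ 30, N2 ≠ N1 ✓), N3 = 16 + 2·12 = 40
check: N3/(N1+N3) with N1 = 16, N3 = 40 gives 5/7; |achieved − target| = 0 ≤ 1/140 ✓

N1=16 N2=12 achieved=5/7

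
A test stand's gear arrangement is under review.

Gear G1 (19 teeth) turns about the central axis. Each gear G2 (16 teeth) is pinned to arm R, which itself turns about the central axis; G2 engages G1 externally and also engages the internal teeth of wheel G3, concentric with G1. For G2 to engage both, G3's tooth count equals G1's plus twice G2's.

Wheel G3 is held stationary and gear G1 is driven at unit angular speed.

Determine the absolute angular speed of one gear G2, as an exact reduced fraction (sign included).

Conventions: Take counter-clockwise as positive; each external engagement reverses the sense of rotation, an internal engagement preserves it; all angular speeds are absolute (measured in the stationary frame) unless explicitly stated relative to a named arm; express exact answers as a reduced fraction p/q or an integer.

class = planetary set [G3 = 19+2·16 = 51; Willis about the carrier]
ring teeth: 19 + 2·16 = 51
19(ω_sun−ω_arm) = −51(ω_ring−ω_arm),  ω_ring = 0, ω_sun = 1
19(1−ω_arm) = −51(0−ω_arm)  ⇒  70·ω_arm = 19  ⇒  ω_arm = 19/70
sun–planet mesh: 19·(1−19/70) = −16·(ω_p−ω_arm)  ⇒  ω_p−ω_arm = -969/1120
ω_p = 19/70 − 969/1120 = -19/32
exact speed ratio = -19/32

-19/32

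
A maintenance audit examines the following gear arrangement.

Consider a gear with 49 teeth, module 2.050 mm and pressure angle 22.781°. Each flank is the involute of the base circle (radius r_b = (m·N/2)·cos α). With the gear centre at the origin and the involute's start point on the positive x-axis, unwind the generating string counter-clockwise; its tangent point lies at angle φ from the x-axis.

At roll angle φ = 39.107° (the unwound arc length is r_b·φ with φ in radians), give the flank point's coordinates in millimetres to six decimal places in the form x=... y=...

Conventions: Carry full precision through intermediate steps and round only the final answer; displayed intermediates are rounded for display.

recognized (one wheel, involute flank): single-mesh tooth geometry, m = 2.050, N = 49
pitch radius r_p = m·N/2 = 2.050·49/2 = 50.225000
base radius r_b = r_p·cos α = 50.225000·cos 22.781° = 46.307028
roll angle φ = 39.107° = 0.68254591 rad
x = r_b·(cos φ + φ·sin φ) = 55.869395
y = r_b·(sin φ − φ·cos φ) = 4.683303

x=55.869395 y=4.683303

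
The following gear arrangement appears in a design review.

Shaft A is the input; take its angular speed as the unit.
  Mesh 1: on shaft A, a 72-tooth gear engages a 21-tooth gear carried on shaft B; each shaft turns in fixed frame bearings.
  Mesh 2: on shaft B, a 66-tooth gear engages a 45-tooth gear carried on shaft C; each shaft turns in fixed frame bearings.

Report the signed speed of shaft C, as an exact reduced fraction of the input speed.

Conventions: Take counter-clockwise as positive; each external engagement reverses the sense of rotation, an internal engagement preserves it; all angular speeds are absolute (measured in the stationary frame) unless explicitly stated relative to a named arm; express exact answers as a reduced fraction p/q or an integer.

2-mesh fixed-axis compound train (all bearings frame-fixed)
mesh 1 [72T→21T]: |ω|/ω_in = 1×72/21 = 24/7, sense flips to −
mesh 2 [66T→45T]: |ω|/ω_in = (24/7)×66/45 = 176/35, sense flips to +
signed output speed (× input speed) = 176/35

176/35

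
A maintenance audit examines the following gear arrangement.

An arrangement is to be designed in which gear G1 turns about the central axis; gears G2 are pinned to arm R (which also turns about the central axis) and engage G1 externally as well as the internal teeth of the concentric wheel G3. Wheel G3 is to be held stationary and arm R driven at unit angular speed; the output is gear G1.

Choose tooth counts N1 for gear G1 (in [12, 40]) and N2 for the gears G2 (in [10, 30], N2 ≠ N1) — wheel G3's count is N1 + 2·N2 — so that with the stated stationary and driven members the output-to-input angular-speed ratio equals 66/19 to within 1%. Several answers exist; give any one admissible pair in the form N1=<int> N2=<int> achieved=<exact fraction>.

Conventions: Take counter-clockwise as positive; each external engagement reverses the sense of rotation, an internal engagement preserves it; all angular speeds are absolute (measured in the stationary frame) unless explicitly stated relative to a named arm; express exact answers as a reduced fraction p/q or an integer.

N1=19 N2=14 achieved=66/19

topology: planetary set — design target 66/19, arm = carrier (Willis)
Willis with ω_ring = 0: ω_sun/ω_arm = (N1+N3)/N1; set equal to 66/19  ⇒  N3/N1 = 66/19 − 1 = 47/19
N3 = N1 + 2·N2  ⇒  N2/N1 = (N3/N1 − 1)/2 = (47/19 − 1)/2 = 14/19
smallest multiple with N1 ≥ 12 and N2 ≥ 10: k = 1  ⇒  N1 = 1·19 = 19, N2 = 1·14 = 14 (N1 ≤ 40, N2 ≤ 30, N2 ≠ N1 ✓), N3 = 19 + 2·14 = 47
check: (N1+N3)/N1 with N1 = 19, N3 = 47 gives 66/19; |achieved − target| = 0 ≤ 33/950 ✓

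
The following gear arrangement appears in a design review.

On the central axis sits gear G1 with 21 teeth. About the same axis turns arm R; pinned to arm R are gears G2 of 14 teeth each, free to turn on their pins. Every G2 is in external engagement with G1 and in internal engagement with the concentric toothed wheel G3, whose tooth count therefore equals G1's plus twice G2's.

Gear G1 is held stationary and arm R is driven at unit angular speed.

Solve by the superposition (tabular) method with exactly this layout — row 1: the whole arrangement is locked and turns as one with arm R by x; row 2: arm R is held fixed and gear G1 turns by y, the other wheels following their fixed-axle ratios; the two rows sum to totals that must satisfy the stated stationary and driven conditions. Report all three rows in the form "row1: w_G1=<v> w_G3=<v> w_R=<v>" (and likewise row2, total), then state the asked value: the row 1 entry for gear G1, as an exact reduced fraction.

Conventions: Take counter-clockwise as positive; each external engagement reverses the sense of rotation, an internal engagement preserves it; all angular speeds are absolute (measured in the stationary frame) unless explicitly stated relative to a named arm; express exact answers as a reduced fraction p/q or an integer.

planetary set (21T centre, 14T on arm, 49T internal) — Willis relation
row 1 — lock + rotate with arm: ω_sun = ω_ring = ω_arm = x
row 2 — arm fixed, fixed-axis ratios: sun y, ring −(21/49)·y, arm 0
boundary: total ω_sun = x + y = 0 and total ω_arm = x = 1  ⇒  y = -1, x = 1
row 2 ring = −(21/49)·(-1) = 3/7
totals (row 1 + row 2): sun 1 + (-1) = 0, ring 1 + 3/7 = 10/7, arm 1 + 0 = 1
asked cell (row1, sun) = 1

row1: w_G1=1 w_G3=1 w_R=1
row2: w_G1=-1 w_G3=3/7 w_R=0
total: w_G1=0 w_G3=10/7 w_R=1
asked value: 1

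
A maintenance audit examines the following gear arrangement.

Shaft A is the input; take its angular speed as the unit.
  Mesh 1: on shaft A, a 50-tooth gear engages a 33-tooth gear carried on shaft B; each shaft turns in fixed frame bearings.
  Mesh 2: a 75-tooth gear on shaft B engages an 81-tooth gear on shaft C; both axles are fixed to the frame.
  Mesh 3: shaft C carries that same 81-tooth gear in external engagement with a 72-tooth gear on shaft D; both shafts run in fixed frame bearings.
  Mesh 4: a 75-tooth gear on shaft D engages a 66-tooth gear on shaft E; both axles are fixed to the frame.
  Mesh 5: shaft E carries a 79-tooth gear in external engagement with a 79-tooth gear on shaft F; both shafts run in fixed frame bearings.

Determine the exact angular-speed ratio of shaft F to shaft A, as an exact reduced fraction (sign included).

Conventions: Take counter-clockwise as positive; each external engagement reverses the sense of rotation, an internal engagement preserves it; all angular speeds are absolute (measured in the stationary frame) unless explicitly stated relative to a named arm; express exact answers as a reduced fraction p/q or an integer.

-15625/8712

class = fixed-axis compound train [5 meshes; 5 ratios multiply, 5 sense flips]
mesh 1 [50T→33T]: running ratio 50/33, sense −
mesh 2 [75T→81T]: running ratio 1250/891, sense +
mesh 3 [81T→72T]: running ratio 625/396, sense −
mesh 4 [75T→66T]: running ratio 15625/8712, sense +
mesh 5 [79T→79T]: running ratio 15625/8712, sense −
ω_out/ω_in = -15625/8712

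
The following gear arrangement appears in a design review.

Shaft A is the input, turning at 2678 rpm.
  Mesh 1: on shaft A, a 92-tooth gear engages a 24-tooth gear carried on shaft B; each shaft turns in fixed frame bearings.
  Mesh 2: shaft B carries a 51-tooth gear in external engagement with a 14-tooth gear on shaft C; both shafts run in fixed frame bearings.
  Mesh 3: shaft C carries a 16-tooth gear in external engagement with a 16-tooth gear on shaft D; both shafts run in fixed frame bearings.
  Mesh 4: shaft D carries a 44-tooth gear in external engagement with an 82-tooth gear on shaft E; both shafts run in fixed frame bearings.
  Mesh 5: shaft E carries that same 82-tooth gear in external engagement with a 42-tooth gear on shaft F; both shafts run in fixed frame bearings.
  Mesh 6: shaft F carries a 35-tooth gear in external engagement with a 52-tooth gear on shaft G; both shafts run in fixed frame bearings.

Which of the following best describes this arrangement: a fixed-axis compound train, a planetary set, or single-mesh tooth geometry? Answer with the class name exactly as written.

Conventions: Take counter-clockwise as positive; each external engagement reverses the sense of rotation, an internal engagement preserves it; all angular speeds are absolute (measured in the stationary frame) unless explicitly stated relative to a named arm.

recognized (7 fixed axles, 6 meshes): fixed-axis compound train
classification: fixed-axis compound train

fixed-axis compound train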